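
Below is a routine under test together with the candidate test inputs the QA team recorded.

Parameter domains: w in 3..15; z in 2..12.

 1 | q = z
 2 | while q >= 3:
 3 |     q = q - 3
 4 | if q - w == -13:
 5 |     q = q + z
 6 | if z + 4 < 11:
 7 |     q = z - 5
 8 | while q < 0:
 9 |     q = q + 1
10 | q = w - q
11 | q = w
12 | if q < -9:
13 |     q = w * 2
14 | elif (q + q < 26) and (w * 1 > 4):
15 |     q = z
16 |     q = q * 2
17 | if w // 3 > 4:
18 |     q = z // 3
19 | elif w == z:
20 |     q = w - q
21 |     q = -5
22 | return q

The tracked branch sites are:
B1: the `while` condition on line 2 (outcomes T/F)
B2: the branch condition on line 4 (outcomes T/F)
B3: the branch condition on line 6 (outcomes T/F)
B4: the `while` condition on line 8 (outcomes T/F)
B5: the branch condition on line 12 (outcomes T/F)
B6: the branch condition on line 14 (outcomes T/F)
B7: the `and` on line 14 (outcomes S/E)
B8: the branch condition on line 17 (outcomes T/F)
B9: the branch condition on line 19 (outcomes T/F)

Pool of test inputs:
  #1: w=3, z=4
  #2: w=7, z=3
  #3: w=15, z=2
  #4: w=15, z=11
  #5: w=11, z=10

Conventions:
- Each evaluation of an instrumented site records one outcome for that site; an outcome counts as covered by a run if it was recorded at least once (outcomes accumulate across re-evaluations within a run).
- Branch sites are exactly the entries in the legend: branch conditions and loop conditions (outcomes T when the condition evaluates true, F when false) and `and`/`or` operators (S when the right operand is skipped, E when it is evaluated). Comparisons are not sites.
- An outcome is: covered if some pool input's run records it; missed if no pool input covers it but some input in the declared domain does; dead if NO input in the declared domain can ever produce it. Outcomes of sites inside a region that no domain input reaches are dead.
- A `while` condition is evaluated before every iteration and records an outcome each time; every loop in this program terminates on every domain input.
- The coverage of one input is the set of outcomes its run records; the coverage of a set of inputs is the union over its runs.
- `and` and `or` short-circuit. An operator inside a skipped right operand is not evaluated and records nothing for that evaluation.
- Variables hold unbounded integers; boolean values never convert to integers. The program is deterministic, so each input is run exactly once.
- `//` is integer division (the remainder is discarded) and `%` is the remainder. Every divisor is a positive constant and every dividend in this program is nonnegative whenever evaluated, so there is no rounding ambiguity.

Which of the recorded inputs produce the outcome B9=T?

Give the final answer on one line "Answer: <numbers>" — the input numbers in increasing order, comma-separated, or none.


input #1 (w=3, z=4): does not record B9=T
input #2 (w=7, z=3): does not record B9=T
input #3 (w=15, z=2): does not record B9=T
input #4 (w=15, z=11): does not record B9=T
input #5 (w=11, z=10): does not record B9=T
Answer: none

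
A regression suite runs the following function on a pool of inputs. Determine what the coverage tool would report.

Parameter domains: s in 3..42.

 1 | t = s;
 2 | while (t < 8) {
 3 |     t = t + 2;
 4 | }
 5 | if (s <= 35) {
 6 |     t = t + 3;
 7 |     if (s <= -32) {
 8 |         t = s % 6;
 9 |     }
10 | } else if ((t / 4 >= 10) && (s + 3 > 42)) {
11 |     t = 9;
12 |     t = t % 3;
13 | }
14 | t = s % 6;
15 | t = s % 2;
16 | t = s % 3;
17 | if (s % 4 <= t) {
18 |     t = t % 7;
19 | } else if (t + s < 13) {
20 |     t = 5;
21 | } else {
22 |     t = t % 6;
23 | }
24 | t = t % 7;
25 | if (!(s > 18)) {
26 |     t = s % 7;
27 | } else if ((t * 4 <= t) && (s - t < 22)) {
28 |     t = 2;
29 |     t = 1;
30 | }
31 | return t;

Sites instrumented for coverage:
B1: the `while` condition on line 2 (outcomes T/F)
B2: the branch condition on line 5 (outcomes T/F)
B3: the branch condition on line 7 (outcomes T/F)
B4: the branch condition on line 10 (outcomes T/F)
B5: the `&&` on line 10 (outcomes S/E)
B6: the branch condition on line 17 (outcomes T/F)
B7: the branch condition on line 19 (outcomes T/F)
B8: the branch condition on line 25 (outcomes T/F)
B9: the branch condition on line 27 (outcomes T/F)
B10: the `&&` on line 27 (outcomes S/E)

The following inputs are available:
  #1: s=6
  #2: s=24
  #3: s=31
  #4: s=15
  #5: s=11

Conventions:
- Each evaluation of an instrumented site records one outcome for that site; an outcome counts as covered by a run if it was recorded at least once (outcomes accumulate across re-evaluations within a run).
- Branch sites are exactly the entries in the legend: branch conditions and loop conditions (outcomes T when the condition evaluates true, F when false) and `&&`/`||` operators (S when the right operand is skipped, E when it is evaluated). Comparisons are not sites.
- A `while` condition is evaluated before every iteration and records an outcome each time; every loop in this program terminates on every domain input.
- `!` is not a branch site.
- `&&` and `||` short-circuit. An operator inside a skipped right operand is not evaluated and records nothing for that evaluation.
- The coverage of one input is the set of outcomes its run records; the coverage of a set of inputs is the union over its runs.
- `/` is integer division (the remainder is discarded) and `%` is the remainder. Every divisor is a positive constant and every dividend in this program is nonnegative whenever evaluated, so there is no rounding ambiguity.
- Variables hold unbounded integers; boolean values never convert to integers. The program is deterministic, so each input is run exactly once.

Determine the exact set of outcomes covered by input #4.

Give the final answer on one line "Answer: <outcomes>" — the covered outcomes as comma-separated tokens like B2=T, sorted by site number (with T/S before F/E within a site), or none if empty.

Running input #4 (s=15), event by event:
  B1->F, B2->T, B3->F, B6->F, B7->F, B8->T
distinct outcomes covered: B1=F, B2=T, B3=F, B6=F, B7=F, B8=T

Answer: B1=F, B2=T, B3=F, B6=F, B7=F, B8=T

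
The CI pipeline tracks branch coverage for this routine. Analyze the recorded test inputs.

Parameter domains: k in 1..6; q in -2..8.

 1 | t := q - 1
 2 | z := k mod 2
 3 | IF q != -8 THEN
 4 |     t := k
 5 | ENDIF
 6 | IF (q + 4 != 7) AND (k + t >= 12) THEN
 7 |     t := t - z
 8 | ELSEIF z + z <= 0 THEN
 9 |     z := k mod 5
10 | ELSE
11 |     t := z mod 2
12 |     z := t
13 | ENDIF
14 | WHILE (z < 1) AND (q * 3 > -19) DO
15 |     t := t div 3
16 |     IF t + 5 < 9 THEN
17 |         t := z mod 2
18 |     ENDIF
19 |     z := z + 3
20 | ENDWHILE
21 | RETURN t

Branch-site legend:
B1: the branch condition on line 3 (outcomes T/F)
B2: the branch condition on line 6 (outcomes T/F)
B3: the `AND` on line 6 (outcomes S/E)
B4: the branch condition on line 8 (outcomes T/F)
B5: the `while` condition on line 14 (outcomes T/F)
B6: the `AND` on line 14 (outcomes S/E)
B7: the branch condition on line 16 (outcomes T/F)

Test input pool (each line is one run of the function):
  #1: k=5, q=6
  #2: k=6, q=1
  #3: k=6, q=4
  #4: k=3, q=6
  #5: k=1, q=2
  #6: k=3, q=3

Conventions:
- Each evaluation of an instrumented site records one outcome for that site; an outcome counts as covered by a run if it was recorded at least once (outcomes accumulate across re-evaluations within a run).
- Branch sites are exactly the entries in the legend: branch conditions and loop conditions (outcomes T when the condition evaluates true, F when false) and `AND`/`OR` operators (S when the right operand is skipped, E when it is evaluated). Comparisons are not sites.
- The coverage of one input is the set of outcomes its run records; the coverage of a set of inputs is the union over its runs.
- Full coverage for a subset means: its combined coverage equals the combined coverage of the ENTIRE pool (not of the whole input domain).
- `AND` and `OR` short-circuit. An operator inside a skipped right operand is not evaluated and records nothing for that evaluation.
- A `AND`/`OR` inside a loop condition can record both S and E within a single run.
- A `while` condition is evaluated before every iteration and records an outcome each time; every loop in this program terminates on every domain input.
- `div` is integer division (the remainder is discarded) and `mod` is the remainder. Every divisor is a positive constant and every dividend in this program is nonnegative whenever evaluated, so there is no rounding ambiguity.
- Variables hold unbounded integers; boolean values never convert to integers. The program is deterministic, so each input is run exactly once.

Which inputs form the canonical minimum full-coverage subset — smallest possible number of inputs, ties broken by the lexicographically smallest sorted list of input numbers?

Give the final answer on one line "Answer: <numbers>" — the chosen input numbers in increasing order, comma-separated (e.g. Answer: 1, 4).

input #1, k=5, q=6: outcomes B1=T, B2=F, B3=E, B4=F, B5=F, B6=S
input #2, k=6, q=1: outcomes B1=T, B2=T, B3=E, B5=T, B5=F, B6=S, B6=E, B7=T
input #3, k=6, q=4: outcomes B1=T, B2=T, B3=E, B5=T, B5=F, B6=S, B6=E, B7=T
input #4, k=3, q=6: outcomes B1=T, B2=F, B3=E, B4=F, B5=F, B6=S
input #5, k=1, q=2: outcomes B1=T, B2=F, B3=E, B4=F, B5=F, B6=S
input #6, k=3, q=3: outcomes B1=T, B2=F, B3=S, B4=F, B5=F, B6=S
together the pool reaches 11 outcomes: B1=T, B2=T, B2=F, B3=S, B3=E, B4=F, B5=T, B5=F, B6=S, B6=E, B7=T
checked all size-1 subsets: none covers 11 outcomes (max 8/11)
at size 2, {2, 6} reaches all 11 outcomes; every lexicographically earlier size-2 subset fails

Answer: 2, 6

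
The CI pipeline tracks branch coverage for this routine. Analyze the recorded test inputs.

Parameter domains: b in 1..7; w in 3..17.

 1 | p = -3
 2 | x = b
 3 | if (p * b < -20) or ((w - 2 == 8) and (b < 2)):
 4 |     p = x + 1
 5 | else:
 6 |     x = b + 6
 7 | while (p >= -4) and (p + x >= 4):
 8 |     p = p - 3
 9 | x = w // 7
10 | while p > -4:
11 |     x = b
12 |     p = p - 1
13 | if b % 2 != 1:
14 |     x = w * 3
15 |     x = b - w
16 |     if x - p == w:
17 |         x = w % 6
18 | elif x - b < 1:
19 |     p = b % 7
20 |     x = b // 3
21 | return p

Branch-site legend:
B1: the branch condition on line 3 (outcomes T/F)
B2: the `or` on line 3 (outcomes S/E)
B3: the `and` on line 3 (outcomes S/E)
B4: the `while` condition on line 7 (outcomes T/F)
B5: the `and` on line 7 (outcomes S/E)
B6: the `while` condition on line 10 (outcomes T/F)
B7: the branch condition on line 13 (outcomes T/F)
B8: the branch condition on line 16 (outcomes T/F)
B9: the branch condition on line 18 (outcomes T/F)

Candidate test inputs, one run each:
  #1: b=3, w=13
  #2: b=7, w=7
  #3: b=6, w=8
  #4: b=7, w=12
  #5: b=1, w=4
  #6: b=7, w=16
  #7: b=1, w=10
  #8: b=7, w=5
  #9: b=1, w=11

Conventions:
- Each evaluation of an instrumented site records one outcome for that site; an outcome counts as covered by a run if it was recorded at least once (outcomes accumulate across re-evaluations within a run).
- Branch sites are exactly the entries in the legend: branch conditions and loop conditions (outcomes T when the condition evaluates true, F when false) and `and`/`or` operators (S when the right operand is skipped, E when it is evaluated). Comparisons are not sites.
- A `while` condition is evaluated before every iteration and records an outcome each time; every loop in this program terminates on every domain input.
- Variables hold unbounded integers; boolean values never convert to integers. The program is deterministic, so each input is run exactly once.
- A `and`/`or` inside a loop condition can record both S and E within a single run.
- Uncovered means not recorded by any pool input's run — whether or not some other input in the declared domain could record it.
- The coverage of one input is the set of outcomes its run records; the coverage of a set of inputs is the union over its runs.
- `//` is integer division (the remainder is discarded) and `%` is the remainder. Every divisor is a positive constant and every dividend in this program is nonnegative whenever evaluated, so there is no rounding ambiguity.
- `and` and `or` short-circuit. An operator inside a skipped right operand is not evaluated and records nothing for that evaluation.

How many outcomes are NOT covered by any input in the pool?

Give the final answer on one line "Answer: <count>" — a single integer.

input #1 (b=3, w=13): events B2->E, B3->S, B1->F, B5->E, B4->T, B5->S, B4->F, B6->F, B7->F, B9->T; covers B1=F, B2=E, B3=S, B4=T, B4=F, B5=S, B5=E, B6=F, B7=F, B9=T
input #2 (b=7, w=7): events B2->S, B1->T, B5->E, B4->T, B5->E, B4->T, B5->E, B4->T, B5->E, B4->T, B5->E, B4->F, B6->F, B7->F, ...; covers B1=T, B2=S, B4=T, B4=F, B5=E, B6=F, B7=F, B9=T
input #3 (b=6, w=8): events B2->E, B3->S, B1->F, B5->E, B4->T, B5->S, B4->F, B6->F, B7->T, B8->F; covers B1=F, B2=E, B3=S, B4=T, B4=F, B5=S, B5=E, B6=F, B7=T, B8=F
input #4 (b=7, w=12): events B2->S, B1->T, B5->E, B4->T, B5->E, B4->T, B5->E, B4->T, B5->E, B4->T, B5->E, B4->F, B6->F, B7->F, ...; covers B1=T, B2=S, B4=T, B4=F, B5=E, B6=F, B7=F, B9=T
input #5 (b=1, w=4): events B2->E, B3->S, B1->F, B5->E, B4->T, B5->S, B4->F, B6->F, B7->F, B9->T; covers B1=F, B2=E, B3=S, B4=T, B4=F, B5=S, B5=E, B6=F, B7=F, B9=T
input #6 (b=7, w=16): events B2->S, B1->T, B5->E, B4->T, B5->E, B4->T, B5->E, B4->T, B5->E, B4->T, B5->E, B4->F, B6->F, B7->F, ...; covers B1=T, B2=S, B4=T, B4=F, B5=E, B6=F, B7=F, B9=T
input #7 (b=1, w=10): events B2->E, B3->E, B1->T, B5->E, B4->F, B6->T, B6->T, B6->T, B6->T, B6->T, B6->T, B6->F, B7->F, B9->T; covers B1=T, B2=E, B3=E, B4=F, B5=E, B6=T, B6=F, B7=F, B9=T
input #8 (b=7, w=5): events B2->S, B1->T, B5->E, B4->T, B5->E, B4->T, B5->E, B4->T, B5->E, B4->T, B5->E, B4->F, B6->F, B7->F, ...; covers B1=T, B2=S, B4=T, B4=F, B5=E, B6=F, B7=F, B9=T
input #9 (b=1, w=11): events B2->E, B3->S, B1->F, B5->E, B4->T, B5->S, B4->F, B6->F, B7->F, B9->T; covers B1=F, B2=E, B3=S, B4=T, B4=F, B5=S, B5=E, B6=F, B7=F, B9=T
union over the pool: B1=T, B1=F, B2=S, B2=E, B3=S, B3=E, B4=T, B4=F, B5=S, B5=E, B6=T, B6=F, B7=T, B7=F, B8=F, B9=T
uncovered (2 of 18): B8=T, B9=F

Answer: 2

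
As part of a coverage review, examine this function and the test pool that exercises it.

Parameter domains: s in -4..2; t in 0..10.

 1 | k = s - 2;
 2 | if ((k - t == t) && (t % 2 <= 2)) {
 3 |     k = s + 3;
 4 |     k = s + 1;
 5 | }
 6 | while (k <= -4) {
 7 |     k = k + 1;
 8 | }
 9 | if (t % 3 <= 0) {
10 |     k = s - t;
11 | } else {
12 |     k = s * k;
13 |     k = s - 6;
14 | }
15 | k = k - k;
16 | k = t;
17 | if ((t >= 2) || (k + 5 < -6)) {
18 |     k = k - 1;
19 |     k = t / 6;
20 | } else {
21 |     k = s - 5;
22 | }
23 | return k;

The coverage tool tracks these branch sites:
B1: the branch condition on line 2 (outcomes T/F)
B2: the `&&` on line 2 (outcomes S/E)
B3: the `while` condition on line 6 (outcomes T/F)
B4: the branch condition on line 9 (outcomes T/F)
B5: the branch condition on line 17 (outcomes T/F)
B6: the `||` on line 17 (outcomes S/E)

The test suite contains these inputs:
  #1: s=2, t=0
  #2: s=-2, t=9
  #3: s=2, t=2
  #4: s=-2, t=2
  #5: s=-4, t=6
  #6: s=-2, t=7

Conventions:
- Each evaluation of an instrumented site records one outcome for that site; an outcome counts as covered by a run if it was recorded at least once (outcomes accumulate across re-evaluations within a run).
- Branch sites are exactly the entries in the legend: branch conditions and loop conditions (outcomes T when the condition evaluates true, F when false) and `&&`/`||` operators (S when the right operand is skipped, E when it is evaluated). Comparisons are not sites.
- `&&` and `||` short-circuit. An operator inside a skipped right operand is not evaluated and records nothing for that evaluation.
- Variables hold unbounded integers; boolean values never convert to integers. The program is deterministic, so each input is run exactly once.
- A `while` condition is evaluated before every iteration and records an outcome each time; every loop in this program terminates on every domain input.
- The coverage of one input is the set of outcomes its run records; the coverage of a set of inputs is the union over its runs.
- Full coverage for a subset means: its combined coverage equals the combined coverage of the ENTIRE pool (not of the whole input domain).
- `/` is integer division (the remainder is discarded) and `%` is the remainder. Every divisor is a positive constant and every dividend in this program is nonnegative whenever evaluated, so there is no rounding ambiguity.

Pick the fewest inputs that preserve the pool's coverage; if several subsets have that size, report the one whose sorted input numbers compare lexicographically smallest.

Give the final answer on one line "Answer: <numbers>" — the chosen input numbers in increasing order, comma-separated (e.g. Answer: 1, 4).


#1 (s=2, t=0) -> covered: B1=T, B2=E, B3=F, B4=T, B5=F, B6=E
#2 (s=-2, t=9) -> covered: B1=F, B2=S, B3=T, B3=F, B4=T, B5=T, B6=S
#3 (s=2, t=2) -> covered: B1=F, B2=S, B3=F, B4=F, B5=T, B6=S
#4 (s=-2, t=2) -> covered: B1=F, B2=S, B3=T, B3=F, B4=F, B5=T, B6=S
#5 (s=-4, t=6) -> covered: B1=F, B2=S, B3=T, B3=F, B4=T, B5=T, B6=S
#6 (s=-2, t=7) -> covered: B1=F, B2=S, B3=T, B3=F, B4=F, B5=T, B6=S
together the pool reaches 12 outcomes: B1=T, B1=F, B2=S, B2=E, B3=T, B3=F, B4=T, B4=F, B5=T, B5=F, B6=S, B6=E
size 1 is not enough: best union over all size-1 subsets is 7/12
size 2: inputs {1, 4} cover all 12 outcomes, and no lexicographically smaller subset of this size does
Answer: 1, 4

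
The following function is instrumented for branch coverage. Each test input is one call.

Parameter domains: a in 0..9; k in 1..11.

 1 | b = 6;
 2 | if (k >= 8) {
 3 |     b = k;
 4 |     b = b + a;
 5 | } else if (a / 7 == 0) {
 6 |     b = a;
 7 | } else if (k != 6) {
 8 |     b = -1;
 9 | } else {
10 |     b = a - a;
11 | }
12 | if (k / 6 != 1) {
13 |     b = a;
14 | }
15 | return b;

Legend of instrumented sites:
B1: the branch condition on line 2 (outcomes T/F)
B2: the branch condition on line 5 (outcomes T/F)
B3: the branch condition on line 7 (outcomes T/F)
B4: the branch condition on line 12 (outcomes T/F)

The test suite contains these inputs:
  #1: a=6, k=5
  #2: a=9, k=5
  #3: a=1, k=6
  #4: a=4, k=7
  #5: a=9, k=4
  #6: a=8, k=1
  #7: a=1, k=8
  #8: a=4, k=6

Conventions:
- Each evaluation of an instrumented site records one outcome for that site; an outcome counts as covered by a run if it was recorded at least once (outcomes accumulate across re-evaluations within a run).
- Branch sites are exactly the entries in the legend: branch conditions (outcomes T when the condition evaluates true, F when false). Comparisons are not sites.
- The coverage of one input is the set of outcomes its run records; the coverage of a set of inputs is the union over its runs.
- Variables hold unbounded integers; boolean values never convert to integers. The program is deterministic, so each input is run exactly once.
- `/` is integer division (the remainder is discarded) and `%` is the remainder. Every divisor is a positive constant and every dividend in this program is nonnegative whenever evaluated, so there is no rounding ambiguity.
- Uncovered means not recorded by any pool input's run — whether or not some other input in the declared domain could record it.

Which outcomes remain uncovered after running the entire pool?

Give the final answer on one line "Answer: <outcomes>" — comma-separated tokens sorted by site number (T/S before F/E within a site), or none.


input #1, a=6, k=5: outcomes B1=F, B2=T, B4=T
input #2, a=9, k=5: outcomes B1=F, B2=F, B3=T, B4=T
input #3, a=1, k=6: outcomes B1=F, B2=T, B4=F
input #4, a=4, k=7: outcomes B1=F, B2=T, B4=F
input #5, a=9, k=4: outcomes B1=F, B2=F, B3=T, B4=T
input #6, a=8, k=1: outcomes B1=F, B2=F, B3=T, B4=T
input #7, a=1, k=8: outcomes B1=T, B4=F
input #8, a=4, k=6: outcomes B1=F, B2=T, B4=F
union over the pool: B1=T, B1=F, B2=T, B2=F, B3=T, B4=T, B4=F
uncovered (1 of 8): B3=F
Answer: B3=F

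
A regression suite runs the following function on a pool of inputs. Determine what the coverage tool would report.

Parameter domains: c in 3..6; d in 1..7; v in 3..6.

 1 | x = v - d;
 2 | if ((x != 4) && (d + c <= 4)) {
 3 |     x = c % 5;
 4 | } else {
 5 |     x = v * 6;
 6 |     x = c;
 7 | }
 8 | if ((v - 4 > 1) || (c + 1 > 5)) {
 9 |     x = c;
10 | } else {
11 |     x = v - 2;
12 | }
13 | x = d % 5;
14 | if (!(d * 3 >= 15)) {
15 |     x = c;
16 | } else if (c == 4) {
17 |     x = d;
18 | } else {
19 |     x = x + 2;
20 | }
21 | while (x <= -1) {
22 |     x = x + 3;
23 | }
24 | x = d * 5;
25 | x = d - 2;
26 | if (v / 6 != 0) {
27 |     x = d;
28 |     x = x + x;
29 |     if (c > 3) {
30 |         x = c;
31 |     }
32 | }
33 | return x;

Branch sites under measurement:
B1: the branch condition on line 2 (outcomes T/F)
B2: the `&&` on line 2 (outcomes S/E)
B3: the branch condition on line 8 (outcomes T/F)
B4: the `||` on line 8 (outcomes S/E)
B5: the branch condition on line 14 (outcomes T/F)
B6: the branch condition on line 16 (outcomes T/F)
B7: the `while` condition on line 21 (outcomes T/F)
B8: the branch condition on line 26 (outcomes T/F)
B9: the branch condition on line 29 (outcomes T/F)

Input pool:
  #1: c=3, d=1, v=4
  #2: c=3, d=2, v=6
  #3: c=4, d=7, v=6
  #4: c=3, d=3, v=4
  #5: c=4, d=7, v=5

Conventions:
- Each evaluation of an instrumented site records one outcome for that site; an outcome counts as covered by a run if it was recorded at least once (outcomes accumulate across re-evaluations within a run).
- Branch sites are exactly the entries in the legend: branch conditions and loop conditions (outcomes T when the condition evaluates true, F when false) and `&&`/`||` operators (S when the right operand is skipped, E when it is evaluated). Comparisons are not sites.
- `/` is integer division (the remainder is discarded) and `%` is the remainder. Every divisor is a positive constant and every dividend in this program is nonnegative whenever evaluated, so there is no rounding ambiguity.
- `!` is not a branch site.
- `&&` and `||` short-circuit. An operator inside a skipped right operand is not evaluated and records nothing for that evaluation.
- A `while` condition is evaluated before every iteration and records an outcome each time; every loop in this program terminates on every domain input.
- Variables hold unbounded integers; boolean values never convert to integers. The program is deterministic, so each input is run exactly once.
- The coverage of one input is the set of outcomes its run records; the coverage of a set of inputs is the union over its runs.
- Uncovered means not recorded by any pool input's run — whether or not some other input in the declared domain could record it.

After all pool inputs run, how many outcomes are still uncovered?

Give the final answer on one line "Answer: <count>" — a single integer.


run #1 (c=3, d=1, v=4) runs B2->E, B1->T, B4->E, B3->F, B5->T, B7->F, B8->F; records B1=T, B2=E, B3=F, B4=E, B5=T, B7=F, B8=F
run #2 (c=3, d=2, v=6) runs B2->S, B1->F, B4->S, B3->T, B5->T, B7->F, B8->T, B9->F; records B1=F, B2=S, B3=T, B4=S, B5=T, B7=F, B8=T, B9=F
run #3 (c=4, d=7, v=6) runs B2->E, B1->F, B4->S, B3->T, B5->F, B6->T, B7->F, B8->T, B9->T; records B1=F, B2=E, B3=T, B4=S, B5=F, B6=T, B7=F, B8=T, B9=T
run #4 (c=3, d=3, v=4) runs B2->E, B1->F, B4->E, B3->F, B5->T, B7->F, B8->F; records B1=F, B2=E, B3=F, B4=E, B5=T, B7=F, B8=F
run #5 (c=4, d=7, v=5) runs B2->E, B1->F, B4->E, B3->F, B5->F, B6->T, B7->F, B8->F; records B1=F, B2=E, B3=F, B4=E, B5=F, B6=T, B7=F, B8=F
union over the pool: B1=T, B1=F, B2=S, B2=E, B3=T, B3=F, B4=S, B4=E, B5=T, B5=F, B6=T, B7=F, B8=T, B8=F, B9=T, B9=F
uncovered (2 of 18): B6=F, B7=T
Answer: 2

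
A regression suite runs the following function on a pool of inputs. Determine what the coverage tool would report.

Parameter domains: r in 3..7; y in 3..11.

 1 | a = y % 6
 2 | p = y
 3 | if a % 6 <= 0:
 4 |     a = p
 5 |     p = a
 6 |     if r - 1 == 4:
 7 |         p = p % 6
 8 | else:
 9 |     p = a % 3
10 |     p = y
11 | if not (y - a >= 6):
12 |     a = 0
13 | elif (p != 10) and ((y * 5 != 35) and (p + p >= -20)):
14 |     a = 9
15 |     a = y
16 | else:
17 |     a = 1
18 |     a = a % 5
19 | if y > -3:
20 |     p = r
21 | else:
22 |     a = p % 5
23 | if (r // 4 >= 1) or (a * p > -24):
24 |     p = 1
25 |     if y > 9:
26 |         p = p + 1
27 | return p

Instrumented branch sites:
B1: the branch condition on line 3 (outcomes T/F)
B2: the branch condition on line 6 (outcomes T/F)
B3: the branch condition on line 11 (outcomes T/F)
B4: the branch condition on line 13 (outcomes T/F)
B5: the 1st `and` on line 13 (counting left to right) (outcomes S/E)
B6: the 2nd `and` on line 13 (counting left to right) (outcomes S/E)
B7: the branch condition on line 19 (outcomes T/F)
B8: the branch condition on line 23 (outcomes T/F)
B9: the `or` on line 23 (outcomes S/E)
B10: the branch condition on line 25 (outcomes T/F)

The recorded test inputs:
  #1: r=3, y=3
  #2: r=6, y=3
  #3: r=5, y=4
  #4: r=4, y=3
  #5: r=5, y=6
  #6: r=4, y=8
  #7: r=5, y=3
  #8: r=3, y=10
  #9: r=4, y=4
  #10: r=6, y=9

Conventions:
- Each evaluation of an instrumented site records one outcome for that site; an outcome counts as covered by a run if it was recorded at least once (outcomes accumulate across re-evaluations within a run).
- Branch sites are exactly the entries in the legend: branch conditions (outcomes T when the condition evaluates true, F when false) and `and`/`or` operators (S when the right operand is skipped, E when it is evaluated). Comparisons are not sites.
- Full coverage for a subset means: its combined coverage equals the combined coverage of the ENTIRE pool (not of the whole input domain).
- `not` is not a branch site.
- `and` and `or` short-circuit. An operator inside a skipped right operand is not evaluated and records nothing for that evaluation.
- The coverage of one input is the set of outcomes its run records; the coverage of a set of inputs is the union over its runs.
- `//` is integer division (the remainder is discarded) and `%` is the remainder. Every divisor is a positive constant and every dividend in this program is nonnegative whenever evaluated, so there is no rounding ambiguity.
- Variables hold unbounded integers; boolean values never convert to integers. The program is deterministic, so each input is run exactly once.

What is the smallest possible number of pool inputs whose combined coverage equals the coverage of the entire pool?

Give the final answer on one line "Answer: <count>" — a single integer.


input #1, r=3, y=3: events B1->F, B3->T, B7->T, B9->E, B8->T, B10->F; outcomes B1=F, B3=T, B7=T, B8=T, B9=E, B10=F
input #2, r=6, y=3: events B1->F, B3->T, B7->T, B9->S, B8->T, B10->F; outcomes B1=F, B3=T, B7=T, B8=T, B9=S, B10=F
input #3, r=5, y=4: events B1->F, B3->T, B7->T, B9->S, B8->T, B10->F; outcomes B1=F, B3=T, B7=T, B8=T, B9=S, B10=F
input #4, r=4, y=3: events B1->F, B3->T, B7->T, B9->S, B8->T, B10->F; outcomes B1=F, B3=T, B7=T, B8=T, B9=S, B10=F
input #5, r=5, y=6: events B1->T, B2->T, B3->T, B7->T, B9->S, B8->T, B10->F; outcomes B1=T, B2=T, B3=T, B7=T, B8=T, B9=S, B10=F
input #6, r=4, y=8: events B1->F, B3->F, B5->E, B6->E, B4->T, B7->T, B9->S, B8->T, B10->F; outcomes B1=F, B3=F, B4=T, B5=E, B6=E, B7=T, B8=T, B9=S, B10=F
input #7, r=5, y=3: events B1->F, B3->T, B7->T, B9->S, B8->T, B10->F; outcomes B1=F, B3=T, B7=T, B8=T, B9=S, B10=F
input #8, r=3, y=10: events B1->F, B3->F, B5->S, B4->F, B7->T, B9->E, B8->T, B10->T; outcomes B1=F, B3=F, B4=F, B5=S, B7=T, B8=T, B9=E, B10=T
input #9, r=4, y=4: events B1->F, B3->T, B7->T, B9->S, B8->T, B10->F; outcomes B1=F, B3=T, B7=T, B8=T, B9=S, B10=F
input #10, r=6, y=9: events B1->F, B3->F, B5->E, B6->E, B4->T, B7->T, B9->S, B8->T, B10->F; outcomes B1=F, B3=F, B4=T, B5=E, B6=E, B7=T, B8=T, B9=S, B10=F
the full pool covers 16 outcomes: B1=T, B1=F, B2=T, B3=T, B3=F, B4=T, B4=F, B5=S, B5=E, B6=E, B7=T, B8=T, B9=S, B9=E, B10=T, B10=F
every size-1 subset falls short of the 16 outcomes (best: 9/16)
every size-2 subset falls short of the 16 outcomes (best: 13/16)
at size 3, {5, 6, 8} reaches all 16 outcomes; every lexicographically earlier size-3 subset fails
Answer: 3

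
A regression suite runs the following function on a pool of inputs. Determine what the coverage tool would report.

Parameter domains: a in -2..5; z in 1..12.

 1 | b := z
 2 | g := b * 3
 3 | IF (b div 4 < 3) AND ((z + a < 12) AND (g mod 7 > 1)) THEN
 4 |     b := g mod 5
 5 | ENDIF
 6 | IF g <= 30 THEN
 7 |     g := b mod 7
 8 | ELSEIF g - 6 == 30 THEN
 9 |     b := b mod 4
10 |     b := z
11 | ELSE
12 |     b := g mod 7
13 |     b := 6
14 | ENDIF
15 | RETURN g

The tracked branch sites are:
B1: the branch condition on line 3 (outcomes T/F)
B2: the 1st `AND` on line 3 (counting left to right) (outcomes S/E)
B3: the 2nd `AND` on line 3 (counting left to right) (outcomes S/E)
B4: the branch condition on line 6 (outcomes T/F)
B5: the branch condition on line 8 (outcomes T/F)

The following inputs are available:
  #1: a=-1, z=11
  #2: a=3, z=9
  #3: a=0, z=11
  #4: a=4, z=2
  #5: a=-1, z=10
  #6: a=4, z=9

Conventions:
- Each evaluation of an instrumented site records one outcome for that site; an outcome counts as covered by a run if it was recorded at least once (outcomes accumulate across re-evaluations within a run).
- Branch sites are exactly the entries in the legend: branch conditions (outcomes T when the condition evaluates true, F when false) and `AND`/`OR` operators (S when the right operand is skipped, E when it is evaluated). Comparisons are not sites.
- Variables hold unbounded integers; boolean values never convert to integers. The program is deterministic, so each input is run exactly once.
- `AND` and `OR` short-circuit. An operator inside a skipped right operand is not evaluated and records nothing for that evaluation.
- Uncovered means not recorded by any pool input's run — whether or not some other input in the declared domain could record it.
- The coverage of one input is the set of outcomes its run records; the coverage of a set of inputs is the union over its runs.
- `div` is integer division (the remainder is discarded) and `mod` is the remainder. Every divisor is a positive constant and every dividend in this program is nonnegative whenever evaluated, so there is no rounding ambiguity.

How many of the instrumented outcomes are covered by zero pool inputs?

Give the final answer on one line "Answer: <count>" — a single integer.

run #1 (a=-1, z=11) runs B2->E, B3->E, B1->T, B4->F, B5->F; records B1=T, B2=E, B3=E, B4=F, B5=F
run #2 (a=3, z=9) runs B2->E, B3->S, B1->F, B4->T; records B1=F, B2=E, B3=S, B4=T
run #3 (a=0, z=11) runs B2->E, B3->E, B1->T, B4->F, B5->F; records B1=T, B2=E, B3=E, B4=F, B5=F
run #4 (a=4, z=2) runs B2->E, B3->E, B1->T, B4->T; records B1=T, B2=E, B3=E, B4=T
run #5 (a=-1, z=10) runs B2->E, B3->E, B1->T, B4->T; records B1=T, B2=E, B3=E, B4=T
run #6 (a=4, z=9) runs B2->E, B3->S, B1->F, B4->T; records B1=F, B2=E, B3=S, B4=T
union over the pool: B1=T, B1=F, B2=E, B3=S, B3=E, B4=T, B4=F, B5=F
uncovered (2 of 10): B2=S, B5=T

Answer: 2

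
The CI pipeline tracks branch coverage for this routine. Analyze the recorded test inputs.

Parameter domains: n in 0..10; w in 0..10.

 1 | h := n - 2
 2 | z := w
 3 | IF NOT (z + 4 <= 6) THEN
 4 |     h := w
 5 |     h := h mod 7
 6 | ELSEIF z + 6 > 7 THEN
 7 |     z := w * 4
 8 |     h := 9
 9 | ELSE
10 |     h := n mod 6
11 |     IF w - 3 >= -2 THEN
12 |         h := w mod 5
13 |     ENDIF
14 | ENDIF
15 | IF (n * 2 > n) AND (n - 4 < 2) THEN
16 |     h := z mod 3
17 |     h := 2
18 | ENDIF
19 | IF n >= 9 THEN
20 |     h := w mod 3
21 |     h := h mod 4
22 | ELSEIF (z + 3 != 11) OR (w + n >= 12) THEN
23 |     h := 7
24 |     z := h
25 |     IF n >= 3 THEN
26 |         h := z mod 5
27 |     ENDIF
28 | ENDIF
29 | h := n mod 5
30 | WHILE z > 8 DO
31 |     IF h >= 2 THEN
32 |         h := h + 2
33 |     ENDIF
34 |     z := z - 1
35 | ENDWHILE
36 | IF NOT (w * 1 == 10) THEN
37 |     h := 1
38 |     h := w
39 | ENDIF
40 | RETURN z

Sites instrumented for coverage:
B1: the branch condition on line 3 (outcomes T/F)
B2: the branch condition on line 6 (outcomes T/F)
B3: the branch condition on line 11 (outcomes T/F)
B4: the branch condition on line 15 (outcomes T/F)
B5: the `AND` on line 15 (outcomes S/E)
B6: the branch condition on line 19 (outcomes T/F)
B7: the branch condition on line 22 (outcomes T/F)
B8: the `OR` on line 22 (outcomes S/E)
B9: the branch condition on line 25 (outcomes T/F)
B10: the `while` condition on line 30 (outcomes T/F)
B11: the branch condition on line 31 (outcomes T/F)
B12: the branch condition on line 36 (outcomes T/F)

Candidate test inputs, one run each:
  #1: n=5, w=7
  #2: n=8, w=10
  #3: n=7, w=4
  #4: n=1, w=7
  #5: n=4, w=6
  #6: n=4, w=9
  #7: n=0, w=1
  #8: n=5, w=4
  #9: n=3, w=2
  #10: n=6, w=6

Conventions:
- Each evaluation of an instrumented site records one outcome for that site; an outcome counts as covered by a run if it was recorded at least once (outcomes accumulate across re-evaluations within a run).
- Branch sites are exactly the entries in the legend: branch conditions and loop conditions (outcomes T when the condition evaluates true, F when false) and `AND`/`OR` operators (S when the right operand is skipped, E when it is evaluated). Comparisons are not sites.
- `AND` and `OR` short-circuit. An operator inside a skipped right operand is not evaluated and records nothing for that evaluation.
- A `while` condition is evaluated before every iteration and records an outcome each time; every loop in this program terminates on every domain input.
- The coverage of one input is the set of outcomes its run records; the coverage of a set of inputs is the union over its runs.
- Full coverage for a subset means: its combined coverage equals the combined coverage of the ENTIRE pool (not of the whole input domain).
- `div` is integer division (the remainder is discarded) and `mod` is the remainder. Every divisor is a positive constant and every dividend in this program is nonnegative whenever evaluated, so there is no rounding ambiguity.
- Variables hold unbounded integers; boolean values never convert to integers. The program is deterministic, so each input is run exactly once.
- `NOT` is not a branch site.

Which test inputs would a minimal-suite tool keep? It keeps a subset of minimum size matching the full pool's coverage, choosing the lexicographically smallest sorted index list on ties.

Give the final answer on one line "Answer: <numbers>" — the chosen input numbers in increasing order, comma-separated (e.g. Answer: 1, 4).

test 1 (n=5, w=7) fires B1->T, B5->E, B4->T, B6->F, B8->S, B7->T, B9->T, B10->F, B12->T; hits B1=T, B4=T, B5=E, B6=F, B7=T, B8=S, B9=T, B10=F, B12=T
test 2 (n=8, w=10) fires B1->T, B5->E, B4->F, B6->F, B8->S, B7->T, B9->T, B10->F, B12->F; hits B1=T, B4=F, B5=E, B6=F, B7=T, B8=S, B9=T, B10=F, B12=F
test 3 (n=7, w=4) fires B1->T, B5->E, B4->F, B6->F, B8->S, B7->T, B9->T, B10->F, B12->T; hits B1=T, B4=F, B5=E, B6=F, B7=T, B8=S, B9=T, B10=F, B12=T
test 4 (n=1, w=7) fires B1->T, B5->E, B4->T, B6->F, B8->S, B7->T, B9->F, B10->F, B12->T; hits B1=T, B4=T, B5=E, B6=F, B7=T, B8=S, B9=F, B10=F, B12=T
test 5 (n=4, w=6) fires B1->T, B5->E, B4->T, B6->F, B8->S, B7->T, B9->T, B10->F, B12->T; hits B1=T, B4=T, B5=E, B6=F, B7=T, B8=S, B9=T, B10=F, B12=T
test 6 (n=4, w=9) fires B1->T, B5->E, B4->T, B6->F, B8->S, B7->T, B9->T, B10->F, B12->T; hits B1=T, B4=T, B5=E, B6=F, B7=T, B8=S, B9=T, B10=F, B12=T
test 7 (n=0, w=1) fires B1->F, B2->F, B3->T, B5->S, B4->F, B6->F, B8->S, B7->T, B9->F, B10->F, B12->T; hits B1=F, B2=F, B3=T, B4=F, B5=S, B6=F, B7=T, B8=S, B9=F, B10=F, B12=T
test 8 (n=5, w=4) fires B1->T, B5->E, B4->T, B6->F, B8->S, B7->T, B9->T, B10->F, B12->T; hits B1=T, B4=T, B5=E, B6=F, B7=T, B8=S, B9=T, B10=F, B12=T
test 9 (n=3, w=2) fires B1->F, B2->T, B5->E, B4->T, B6->F, B8->E, B7->F, B10->F, B12->T; hits B1=F, B2=T, B4=T, B5=E, B6=F, B7=F, B8=E, B10=F, B12=T
test 10 (n=6, w=6) fires B1->T, B5->E, B4->F, B6->F, B8->S, B7->T, B9->T, B10->F, B12->T; hits B1=T, B4=F, B5=E, B6=F, B7=T, B8=S, B9=T, B10=F, B12=T
union over all inputs: B1=T, B1=F, B2=T, B2=F, B3=T, B4=T, B4=F, B5=S, B5=E, B6=F, B7=T, B7=F, B8=S, B8=E, B9=T, B9=F, B10=F, B12=T, B12=F (19 outcomes)
size 1 is not enough: best union over all size-1 subsets is 11/19
size 2 is not enough: best union over all size-2 subsets is 16/19
at size 3, {2, 7, 9} reaches all 19 outcomes; every lexicographically earlier size-3 subset fails

Answer: 2, 7, 9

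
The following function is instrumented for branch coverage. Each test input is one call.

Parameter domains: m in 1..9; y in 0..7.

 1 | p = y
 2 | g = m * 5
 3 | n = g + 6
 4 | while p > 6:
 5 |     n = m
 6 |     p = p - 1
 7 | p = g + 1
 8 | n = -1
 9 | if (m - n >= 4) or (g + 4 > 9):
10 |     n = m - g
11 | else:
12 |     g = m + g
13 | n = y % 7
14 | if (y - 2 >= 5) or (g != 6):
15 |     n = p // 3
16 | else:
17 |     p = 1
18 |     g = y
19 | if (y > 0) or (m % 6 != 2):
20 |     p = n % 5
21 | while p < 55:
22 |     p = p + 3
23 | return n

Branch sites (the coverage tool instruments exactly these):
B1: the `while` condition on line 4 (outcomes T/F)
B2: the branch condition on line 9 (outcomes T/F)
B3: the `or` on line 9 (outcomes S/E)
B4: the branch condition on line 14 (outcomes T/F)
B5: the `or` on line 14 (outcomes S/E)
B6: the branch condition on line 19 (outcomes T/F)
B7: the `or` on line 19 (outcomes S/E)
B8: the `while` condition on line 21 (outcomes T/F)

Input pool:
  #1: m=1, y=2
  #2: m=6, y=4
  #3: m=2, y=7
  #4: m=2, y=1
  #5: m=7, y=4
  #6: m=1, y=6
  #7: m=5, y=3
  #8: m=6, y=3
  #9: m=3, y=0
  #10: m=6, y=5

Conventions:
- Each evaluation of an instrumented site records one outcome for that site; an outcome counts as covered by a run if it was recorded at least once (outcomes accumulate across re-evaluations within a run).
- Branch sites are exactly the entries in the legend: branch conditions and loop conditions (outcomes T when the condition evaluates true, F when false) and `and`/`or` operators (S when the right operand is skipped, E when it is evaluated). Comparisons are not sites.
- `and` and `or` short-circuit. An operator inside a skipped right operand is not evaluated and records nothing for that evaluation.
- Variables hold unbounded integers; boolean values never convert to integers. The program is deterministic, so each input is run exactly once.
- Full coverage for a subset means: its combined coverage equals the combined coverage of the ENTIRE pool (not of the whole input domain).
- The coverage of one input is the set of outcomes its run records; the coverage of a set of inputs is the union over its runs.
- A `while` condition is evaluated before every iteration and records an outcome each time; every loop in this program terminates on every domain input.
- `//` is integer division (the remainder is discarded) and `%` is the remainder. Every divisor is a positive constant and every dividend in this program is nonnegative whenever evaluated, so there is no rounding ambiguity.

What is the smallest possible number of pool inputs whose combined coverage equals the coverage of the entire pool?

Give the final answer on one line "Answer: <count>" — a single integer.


test 1 (m=1, y=2) hits B1=F, B2=F, B3=E, B4=F, B5=E, B6=T, B7=S, B8=T, B8=F
test 2 (m=6, y=4) hits B1=F, B2=T, B3=S, B4=T, B5=E, B6=T, B7=S, B8=T, B8=F
test 3 (m=2, y=7) hits B1=T, B1=F, B2=T, B3=E, B4=T, B5=S, B6=T, B7=S, B8=T, B8=F
test 4 (m=2, y=1) hits B1=F, B2=T, B3=E, B4=T, B5=E, B6=T, B7=S, B8=T, B8=F
test 5 (m=7, y=4) hits B1=F, B2=T, B3=S, B4=T, B5=E, B6=T, B7=S, B8=T, B8=F
test 6 (m=1, y=6) hits B1=F, B2=F, B3=E, B4=F, B5=E, B6=T, B7=S, B8=T, B8=F
test 7 (m=5, y=3) hits B1=F, B2=T, B3=S, B4=T, B5=E, B6=T, B7=S, B8=T, B8=F
test 8 (m=6, y=3) hits B1=F, B2=T, B3=S, B4=T, B5=E, B6=T, B7=S, B8=T, B8=F
test 9 (m=3, y=0) hits B1=F, B2=T, B3=S, B4=T, B5=E, B6=T, B7=E, B8=T, B8=F
test 10 (m=6, y=5) hits B1=F, B2=T, B3=S, B4=T, B5=E, B6=T, B7=S, B8=T, B8=F
together the pool reaches 15 outcomes: B1=T, B1=F, B2=T, B2=F, B3=S, B3=E, B4=T, B4=F, B5=S, B5=E, B6=T, B7=S, B7=E, B8=T, B8=F
size 1 is not enough: best union over all size-1 subsets is 10/15
size 2 is not enough: best union over all size-2 subsets is 13/15
inputs {1, 3, 9} (size 3) cover everything; no size-3 subset with a lexicographically smaller index list covers all 15
Answer: 3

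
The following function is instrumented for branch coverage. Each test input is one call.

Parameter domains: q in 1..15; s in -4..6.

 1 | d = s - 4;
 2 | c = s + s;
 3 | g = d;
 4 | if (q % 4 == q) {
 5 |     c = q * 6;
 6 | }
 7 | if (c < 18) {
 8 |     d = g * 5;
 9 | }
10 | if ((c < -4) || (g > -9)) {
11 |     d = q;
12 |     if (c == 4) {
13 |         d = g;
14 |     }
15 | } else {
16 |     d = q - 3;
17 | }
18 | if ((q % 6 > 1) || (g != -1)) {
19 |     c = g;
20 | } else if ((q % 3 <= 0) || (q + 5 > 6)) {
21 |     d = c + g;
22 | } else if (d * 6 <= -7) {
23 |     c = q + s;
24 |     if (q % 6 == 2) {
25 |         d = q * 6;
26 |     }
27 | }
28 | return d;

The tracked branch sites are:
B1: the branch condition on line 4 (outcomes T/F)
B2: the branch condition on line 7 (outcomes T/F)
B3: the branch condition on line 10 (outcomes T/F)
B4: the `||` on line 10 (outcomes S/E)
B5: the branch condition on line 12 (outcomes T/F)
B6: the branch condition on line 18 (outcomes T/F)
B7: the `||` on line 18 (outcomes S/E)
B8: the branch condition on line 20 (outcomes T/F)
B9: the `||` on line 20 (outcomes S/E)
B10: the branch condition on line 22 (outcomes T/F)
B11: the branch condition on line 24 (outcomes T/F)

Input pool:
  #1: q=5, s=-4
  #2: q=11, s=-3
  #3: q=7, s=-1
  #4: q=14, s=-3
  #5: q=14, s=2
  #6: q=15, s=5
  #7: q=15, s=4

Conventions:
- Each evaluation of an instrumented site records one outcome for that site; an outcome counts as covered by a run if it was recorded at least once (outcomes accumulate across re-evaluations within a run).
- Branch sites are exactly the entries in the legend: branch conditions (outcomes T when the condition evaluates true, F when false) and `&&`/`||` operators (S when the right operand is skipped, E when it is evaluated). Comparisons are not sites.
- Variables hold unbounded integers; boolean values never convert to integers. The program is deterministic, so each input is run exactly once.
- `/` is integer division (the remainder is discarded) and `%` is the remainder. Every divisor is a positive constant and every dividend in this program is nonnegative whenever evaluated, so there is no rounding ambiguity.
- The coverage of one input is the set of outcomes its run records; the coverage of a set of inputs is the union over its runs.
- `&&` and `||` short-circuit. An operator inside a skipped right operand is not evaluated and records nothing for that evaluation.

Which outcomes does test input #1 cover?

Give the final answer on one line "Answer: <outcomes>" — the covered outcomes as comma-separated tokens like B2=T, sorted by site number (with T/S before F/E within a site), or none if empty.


Event log for input #1 (q=5, s=-4):
  B1->F, B2->T, B4->S, B3->T, B5->F, B7->S, B6->T
distinct outcomes covered: B1=F, B2=T, B3=T, B4=S, B5=F, B6=T, B7=S
Answer: B1=F, B2=T, B3=T, B4=S, B5=F, B6=T, B7=S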